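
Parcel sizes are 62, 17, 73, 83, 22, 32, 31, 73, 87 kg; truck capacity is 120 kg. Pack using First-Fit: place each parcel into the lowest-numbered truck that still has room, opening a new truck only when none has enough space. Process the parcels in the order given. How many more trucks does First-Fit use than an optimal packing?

First-Fit: [62,17,22] [73,32] [83,31] [73] [87] → 5 trucks.
5 parcels exceed 60 kg (half the capacity), and no two of those can share a truck, so at least 5 trucks are needed.
So 5 is already optimal.

0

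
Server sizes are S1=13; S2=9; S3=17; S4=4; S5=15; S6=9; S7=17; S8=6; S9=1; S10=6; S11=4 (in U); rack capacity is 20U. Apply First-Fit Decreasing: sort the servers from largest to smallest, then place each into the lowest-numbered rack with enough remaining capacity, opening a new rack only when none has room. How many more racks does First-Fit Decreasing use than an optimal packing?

0

First-Fit Decreasing: [17,1] [17] [15,4] [13,6] [9,9] [6,4] → 6 racks.
Total size 101U; any packing needs at least ⌈101/20⌉ = 6 racks.
So 6 is already optimal.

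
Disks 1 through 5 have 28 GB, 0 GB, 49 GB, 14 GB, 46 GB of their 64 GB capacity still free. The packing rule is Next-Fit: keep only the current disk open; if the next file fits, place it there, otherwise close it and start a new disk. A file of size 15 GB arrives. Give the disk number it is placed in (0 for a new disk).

Next-Fit only looks at disk 5, which has 46 GB free.
15 GB fits there.

5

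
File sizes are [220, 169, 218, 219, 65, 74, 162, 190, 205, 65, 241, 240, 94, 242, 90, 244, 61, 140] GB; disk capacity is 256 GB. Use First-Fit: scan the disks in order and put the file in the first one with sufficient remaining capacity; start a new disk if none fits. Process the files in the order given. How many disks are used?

13 disks

220 GB → disk 1 (remaining 36 GB)
169 GB → disk 2 (remaining 87 GB)
218 GB → disk 3 (remaining 38 GB)
219 GB → disk 4 (remaining 37 GB)
65 GB → disk 2 (remaining 22 GB)
74 GB → disk 5 (remaining 182 GB)
162 GB → disk 5 (remaining 20 GB)
190 GB → disk 6 (remaining 66 GB)
205 GB → disk 7 (remaining 51 GB)
65 GB → disk 6 (remaining 1 GB)
241 GB → disk 8 (remaining 15 GB)
240 GB → disk 9 (remaining 16 GB)
94 GB → disk 10 (remaining 162 GB)
242 GB → disk 11 (remaining 14 GB)
90 GB → disk 10 (remaining 72 GB)
244 GB → disk 12 (remaining 12 GB)
61 GB → disk 10 (remaining 11 GB)
140 GB → disk 13 (remaining 116 GB)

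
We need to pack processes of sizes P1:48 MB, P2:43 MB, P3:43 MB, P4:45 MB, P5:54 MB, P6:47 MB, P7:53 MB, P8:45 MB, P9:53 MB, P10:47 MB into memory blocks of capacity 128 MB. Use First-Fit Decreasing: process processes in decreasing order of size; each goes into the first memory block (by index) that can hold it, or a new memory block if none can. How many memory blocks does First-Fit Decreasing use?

5 memory blocks

Sorted descending: 54, 53, 53, 48, 47, 47, 45, 45, 43, 43.
memory block 1: place 54 MB, 74 MB left
memory block 1: place 53 MB, 21 MB left
memory block 2: place 53 MB, 75 MB left
memory block 2: place 48 MB, 27 MB left
memory block 3: place 47 MB, 81 MB left
memory block 3: place 47 MB, 34 MB left
memory block 4: place 45 MB, 83 MB left
memory block 4: place 45 MB, 38 MB left
memory block 5: place 43 MB, 85 MB left
memory block 5: place 43 MB, 42 MB left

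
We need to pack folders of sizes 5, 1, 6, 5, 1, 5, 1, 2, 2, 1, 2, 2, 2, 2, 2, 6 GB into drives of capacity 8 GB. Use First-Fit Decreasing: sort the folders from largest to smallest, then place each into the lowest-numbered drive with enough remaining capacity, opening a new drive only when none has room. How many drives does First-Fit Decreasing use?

Sorted descending: 6, 6, 5, 5, 5, 2, 2, 2, 2, 2, 2, 2, 1, 1, 1, 1.
6 GB → drive 1 (remaining 2 GB)
6 GB → drive 2 (remaining 2 GB)
5 GB → drive 3 (remaining 3 GB)
5 GB → drive 4 (remaining 3 GB)
5 GB → drive 5 (remaining 3 GB)
2 GB → drive 1 (remaining 0 GB)
2 GB → drive 2 (remaining 0 GB)
2 GB → drive 3 (remaining 1 GB)
2 GB → drive 4 (remaining 1 GB)
2 GB → drive 5 (remaining 1 GB)
2 GB → drive 6 (remaining 6 GB)
2 GB → drive 6 (remaining 4 GB)
1 GB → drive 3 (remaining 0 GB)
1 GB → drive 4 (remaining 0 GB)
1 GB → drive 5 (remaining 0 GB)
1 GB → drive 6 (remaining 3 GB)
Final drives: [6,2] [6,2] [5,2,1] [5,2,1] [5,2,1] [2,2,1].

6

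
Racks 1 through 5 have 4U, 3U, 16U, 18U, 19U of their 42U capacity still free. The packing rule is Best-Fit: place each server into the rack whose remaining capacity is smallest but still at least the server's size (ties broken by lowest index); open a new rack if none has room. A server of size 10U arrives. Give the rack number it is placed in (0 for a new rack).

3

Racks with room: rack 3 (16U), rack 4 (18U), rack 5 (19U).
Tightest fit is rack 3 with 16U free.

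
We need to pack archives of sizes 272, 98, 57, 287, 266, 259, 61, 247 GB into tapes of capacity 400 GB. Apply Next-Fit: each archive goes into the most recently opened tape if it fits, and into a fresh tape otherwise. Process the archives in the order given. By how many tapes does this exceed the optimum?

Next-Fit: [272,98] [57,287] [266] [259,61] [247] → 5 tapes.
5 archives exceed 200 GB (half the capacity), and no two of those can share a tape, so at least 5 tapes are needed.
So 5 is already optimal.

0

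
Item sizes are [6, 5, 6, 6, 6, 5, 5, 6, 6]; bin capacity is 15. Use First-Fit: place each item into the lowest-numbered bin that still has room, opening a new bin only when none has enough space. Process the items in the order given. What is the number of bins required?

5 bins

6 → bin 1 (remaining 9)
5 → bin 1 (remaining 4)
6 → bin 2 (remaining 9)
6 → bin 2 (remaining 3)
6 → bin 3 (remaining 9)
5 → bin 3 (remaining 4)
5 → bin 4 (remaining 10)
6 → bin 4 (remaining 4)
6 → bin 5 (remaining 9)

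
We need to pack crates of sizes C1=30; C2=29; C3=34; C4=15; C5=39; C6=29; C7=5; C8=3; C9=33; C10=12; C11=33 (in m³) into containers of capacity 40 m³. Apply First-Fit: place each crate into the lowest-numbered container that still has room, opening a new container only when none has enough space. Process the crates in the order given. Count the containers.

8

Put C1 (30 m³) in container 1; 10 m³ remain.
Put C2 (29 m³) in container 2; 11 m³ remain.
Put C3 (34 m³) in container 3; 6 m³ remain.
Put C4 (15 m³) in container 4; 25 m³ remain.
Put C5 (39 m³) in container 5; 1 m³ remain.
Put C6 (29 m³) in container 6; 11 m³ remain.
Put C7 (5 m³) in container 1; 5 m³ remain.
Put C8 (3 m³) in container 1; 2 m³ remain.
Put C9 (33 m³) in container 7; 7 m³ remain.
Put C10 (12 m³) in container 4; 13 m³ remain.
Put C11 (33 m³) in container 8; 7 m³ remain.
Final containers: [30,5,3] [29] [34] [15,12] [39] [29] [33] [33].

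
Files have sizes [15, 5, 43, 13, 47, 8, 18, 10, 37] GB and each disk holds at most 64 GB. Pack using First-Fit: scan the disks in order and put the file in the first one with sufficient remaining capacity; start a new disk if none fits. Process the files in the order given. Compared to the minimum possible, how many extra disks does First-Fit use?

0

First-Fit: [15,5,43] [13,47] [8,18,10] [37] → 4 disks.
Total size 196 GB; any packing needs at least ⌈196/64⌉ = 4 disks.
So 4 is already optimal.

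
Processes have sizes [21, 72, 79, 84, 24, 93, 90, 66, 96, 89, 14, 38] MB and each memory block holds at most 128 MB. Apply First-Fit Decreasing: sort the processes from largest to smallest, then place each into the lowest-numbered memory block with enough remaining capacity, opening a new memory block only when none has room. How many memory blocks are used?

8 memory blocks

Sorted descending: 96, 93, 90, 89, 84, 79, 72, 66, 38, 24, 21, 14.
96 MB → memory block 1 (remaining 32 MB)
93 MB → memory block 2 (remaining 35 MB)
90 MB → memory block 3 (remaining 38 MB)
89 MB → memory block 4 (remaining 39 MB)
84 MB → memory block 5 (remaining 44 MB)
79 MB → memory block 6 (remaining 49 MB)
72 MB → memory block 7 (remaining 56 MB)
66 MB → memory block 8 (remaining 62 MB)
38 MB → memory block 3 (remaining 0 MB)
24 MB → memory block 1 (remaining 8 MB)
21 MB → memory block 2 (remaining 14 MB)
14 MB → memory block 2 (remaining 0 MB)
Final memory blocks: [96,24] [93,21,14] [90,38] [89] [84] [79] [72] [66].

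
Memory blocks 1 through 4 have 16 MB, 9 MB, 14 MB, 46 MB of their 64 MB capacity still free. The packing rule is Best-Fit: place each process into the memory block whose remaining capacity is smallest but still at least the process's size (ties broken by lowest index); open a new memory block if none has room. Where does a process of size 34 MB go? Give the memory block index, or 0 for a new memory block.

4

Memory blocks with room: memory block 4 (46 MB).
Tightest fit is memory block 4 with 46 MB free.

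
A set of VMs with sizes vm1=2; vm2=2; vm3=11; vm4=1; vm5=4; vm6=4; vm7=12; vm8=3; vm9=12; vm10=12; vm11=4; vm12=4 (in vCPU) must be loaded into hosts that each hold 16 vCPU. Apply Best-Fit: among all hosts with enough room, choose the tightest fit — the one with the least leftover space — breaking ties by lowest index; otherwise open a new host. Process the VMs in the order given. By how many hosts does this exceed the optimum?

Best-Fit: [2,2,11,1] [4,4] [12,3] [12,4] [12,4] → 5 hosts.
Total size 71 vCPU; any packing needs at least ⌈71/16⌉ = 5 hosts.
So 5 is already optimal.

0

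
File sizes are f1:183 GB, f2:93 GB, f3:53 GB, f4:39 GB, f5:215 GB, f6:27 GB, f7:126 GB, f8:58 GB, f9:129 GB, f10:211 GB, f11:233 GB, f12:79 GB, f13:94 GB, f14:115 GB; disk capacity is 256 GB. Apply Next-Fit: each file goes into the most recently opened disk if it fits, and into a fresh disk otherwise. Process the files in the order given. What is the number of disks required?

9

f1 (183 GB) → disk 1 (remaining 73 GB)
f2 (93 GB) → disk 2 (remaining 163 GB)
f3 (53 GB) → disk 2 (remaining 110 GB)
f4 (39 GB) → disk 2 (remaining 71 GB)
f5 (215 GB) → disk 3 (remaining 41 GB)
f6 (27 GB) → disk 3 (remaining 14 GB)
f7 (126 GB) → disk 4 (remaining 130 GB)
f8 (58 GB) → disk 4 (remaining 72 GB)
f9 (129 GB) → disk 5 (remaining 127 GB)
f10 (211 GB) → disk 6 (remaining 45 GB)
f11 (233 GB) → disk 7 (remaining 23 GB)
f12 (79 GB) → disk 8 (remaining 177 GB)
f13 (94 GB) → disk 8 (remaining 83 GB)
f14 (115 GB) → disk 9 (remaining 141 GB)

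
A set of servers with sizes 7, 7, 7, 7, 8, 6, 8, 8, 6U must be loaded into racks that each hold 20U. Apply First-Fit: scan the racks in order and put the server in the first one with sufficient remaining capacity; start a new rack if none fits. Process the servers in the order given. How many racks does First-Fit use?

4

rack 1: place 7U, 13U left
rack 1: place 7U, 6U left
rack 2: place 7U, 13U left
rack 2: place 7U, 6U left
rack 3: place 8U, 12U left
rack 1: place 6U, 0U left
rack 3: place 8U, 4U left
rack 4: place 8U, 12U left
rack 2: place 6U, 0U left
Final racks: [7,7,6] [7,7,6] [8,8] [8].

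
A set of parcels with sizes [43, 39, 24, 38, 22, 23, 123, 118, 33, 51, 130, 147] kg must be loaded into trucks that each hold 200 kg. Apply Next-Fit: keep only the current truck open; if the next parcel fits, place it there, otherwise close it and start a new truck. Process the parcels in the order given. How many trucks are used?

Put 43 kg in truck 1; 157 kg remain.
Put 39 kg in truck 1; 118 kg remain.
Put 24 kg in truck 1; 94 kg remain.
Put 38 kg in truck 1; 56 kg remain.
Put 22 kg in truck 1; 34 kg remain.
Put 23 kg in truck 1; 11 kg remain.
Put 123 kg in truck 2; 77 kg remain.
Put 118 kg in truck 3; 82 kg remain.
Put 33 kg in truck 3; 49 kg remain.
Put 51 kg in truck 4; 149 kg remain.
Put 130 kg in truck 4; 19 kg remain.
Put 147 kg in truck 5; 53 kg remain.

5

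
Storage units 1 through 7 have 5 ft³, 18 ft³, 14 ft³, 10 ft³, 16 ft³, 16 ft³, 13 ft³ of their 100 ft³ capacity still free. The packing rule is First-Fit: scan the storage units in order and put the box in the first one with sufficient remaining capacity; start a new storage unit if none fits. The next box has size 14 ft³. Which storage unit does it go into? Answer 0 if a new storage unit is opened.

Storage units with room: storage unit 2 (18 ft³), storage unit 3 (14 ft³), storage unit 5 (16 ft³), storage unit 6 (16 ft³).
The first with room is storage unit 2.

2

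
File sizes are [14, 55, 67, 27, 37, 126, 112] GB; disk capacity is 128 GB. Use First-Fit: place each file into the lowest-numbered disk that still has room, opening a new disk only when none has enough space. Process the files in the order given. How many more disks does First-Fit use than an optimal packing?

0

First-Fit: [14,55,27] [67,37] [126] [112] → 4 disks.
Total size 438 GB; any packing needs at least ⌈438/128⌉ = 4 disks.
So 4 is already optimal.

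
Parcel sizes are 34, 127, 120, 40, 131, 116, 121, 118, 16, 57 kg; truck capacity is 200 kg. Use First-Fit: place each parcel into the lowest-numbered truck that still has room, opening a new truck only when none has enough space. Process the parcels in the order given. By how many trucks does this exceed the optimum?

First-Fit: [34,127,16] [120,40] [131,57] [116] [121] [118] → 6 trucks.
6 parcels exceed 100 kg (half the capacity), and no two of those can share a truck, so at least 6 trucks are needed.
So 6 is already optimal.

0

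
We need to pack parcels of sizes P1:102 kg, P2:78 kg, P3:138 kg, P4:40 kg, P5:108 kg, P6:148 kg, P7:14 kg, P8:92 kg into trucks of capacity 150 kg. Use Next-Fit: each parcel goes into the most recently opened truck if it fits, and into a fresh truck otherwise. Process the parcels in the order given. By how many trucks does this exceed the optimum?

Next-Fit: [102] [78] [138] [40,108] [148] [14,92] → 6 trucks.
6 parcels exceed 75 kg (half the capacity), and no two of those can share a truck, so at least 6 trucks are needed.
So 6 is already optimal.

0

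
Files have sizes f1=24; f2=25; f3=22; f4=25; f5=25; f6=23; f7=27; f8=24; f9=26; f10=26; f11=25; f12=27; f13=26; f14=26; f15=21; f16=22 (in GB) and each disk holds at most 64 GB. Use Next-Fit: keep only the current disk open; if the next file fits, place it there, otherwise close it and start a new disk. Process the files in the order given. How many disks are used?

8 disks

f1 (24 GB) → disk 1 (remaining 40 GB)
f2 (25 GB) → disk 1 (remaining 15 GB)
f3 (22 GB) → disk 2 (remaining 42 GB)
f4 (25 GB) → disk 2 (remaining 17 GB)
f5 (25 GB) → disk 3 (remaining 39 GB)
f6 (23 GB) → disk 3 (remaining 16 GB)
f7 (27 GB) → disk 4 (remaining 37 GB)
f8 (24 GB) → disk 4 (remaining 13 GB)
f9 (26 GB) → disk 5 (remaining 38 GB)
f10 (26 GB) → disk 5 (remaining 12 GB)
f11 (25 GB) → disk 6 (remaining 39 GB)
f12 (27 GB) → disk 6 (remaining 12 GB)
f13 (26 GB) → disk 7 (remaining 38 GB)
f14 (26 GB) → disk 7 (remaining 12 GB)
f15 (21 GB) → disk 8 (remaining 43 GB)
f16 (22 GB) → disk 8 (remaining 21 GB)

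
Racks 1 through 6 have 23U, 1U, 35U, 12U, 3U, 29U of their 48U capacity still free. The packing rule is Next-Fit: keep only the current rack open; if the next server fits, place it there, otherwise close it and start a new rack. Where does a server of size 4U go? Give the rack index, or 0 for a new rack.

Next-Fit only looks at rack 6, which has 29U free.
4U fits there.

6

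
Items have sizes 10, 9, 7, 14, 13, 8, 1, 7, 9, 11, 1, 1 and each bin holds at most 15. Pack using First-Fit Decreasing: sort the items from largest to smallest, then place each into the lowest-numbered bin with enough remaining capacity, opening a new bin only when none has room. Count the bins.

Sorted descending: 14, 13, 11, 10, 9, 9, 8, 7, 7, 1, 1, 1.
Put 14 in bin 1; 1 remain.
Put 13 in bin 2; 2 remain.
Put 11 in bin 3; 4 remain.
Put 10 in bin 4; 5 remain.
Put 9 in bin 5; 6 remain.
Put 9 in bin 6; 6 remain.
Put 8 in bin 7; 7 remain.
Put 7 in bin 7; 0 remain.
Put 7 in bin 8; 8 remain.
Put 1 in bin 1; 0 remain.
Put 1 in bin 2; 1 remain.
Put 1 in bin 2; 0 remain.

8 bins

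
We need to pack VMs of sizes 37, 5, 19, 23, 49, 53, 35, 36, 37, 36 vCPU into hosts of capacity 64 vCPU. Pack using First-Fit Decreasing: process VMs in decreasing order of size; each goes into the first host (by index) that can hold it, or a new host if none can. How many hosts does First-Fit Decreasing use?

Sorted descending: 53, 49, 37, 37, 36, 36, 35, 23, 19, 5.
53 vCPU → host 1 (remaining 11 vCPU)
49 vCPU → host 2 (remaining 15 vCPU)
37 vCPU → host 3 (remaining 27 vCPU)
37 vCPU → host 4 (remaining 27 vCPU)
36 vCPU → host 5 (remaining 28 vCPU)
36 vCPU → host 6 (remaining 28 vCPU)
35 vCPU → host 7 (remaining 29 vCPU)
23 vCPU → host 3 (remaining 4 vCPU)
19 vCPU → host 4 (remaining 8 vCPU)
5 vCPU → host 1 (remaining 6 vCPU)

7 hosts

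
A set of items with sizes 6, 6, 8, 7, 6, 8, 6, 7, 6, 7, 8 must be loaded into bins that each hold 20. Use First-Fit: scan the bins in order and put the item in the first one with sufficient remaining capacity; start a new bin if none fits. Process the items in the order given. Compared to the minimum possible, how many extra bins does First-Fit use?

First-Fit: [6,6,8] [7,6,6] [8,7] [6,7] [8] → 5 bins.
Total size 75; any packing needs at least ⌈75/20⌉ = 4 bins.
An optimal packing achieves that bound: [8,8] [8,6,6] [7,7,6] [7,6,6] → 4 bins.
Excess: 5 − 4 = 1.

1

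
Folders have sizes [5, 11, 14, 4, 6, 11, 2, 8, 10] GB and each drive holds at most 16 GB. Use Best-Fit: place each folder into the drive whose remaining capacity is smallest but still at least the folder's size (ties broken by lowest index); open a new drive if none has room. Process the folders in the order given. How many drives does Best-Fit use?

6

5 GB → drive 1 (remaining 11 GB)
11 GB → drive 1 (remaining 0 GB)
14 GB → drive 2 (remaining 2 GB)
4 GB → drive 3 (remaining 12 GB)
6 GB → drive 3 (remaining 6 GB)
11 GB → drive 4 (remaining 5 GB)
2 GB → drive 2 (remaining 0 GB)
8 GB → drive 5 (remaining 8 GB)
10 GB → drive 6 (remaining 6 GB)
Final drives: [5,11] [14,2] [4,6] [11] [8] [10].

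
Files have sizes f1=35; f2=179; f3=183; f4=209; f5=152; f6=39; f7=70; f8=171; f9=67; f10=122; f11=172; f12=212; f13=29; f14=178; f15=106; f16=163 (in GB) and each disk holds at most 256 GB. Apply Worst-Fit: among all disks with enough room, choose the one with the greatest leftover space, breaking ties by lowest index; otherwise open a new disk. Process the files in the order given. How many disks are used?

11

f1 (35 GB) → disk 1 (remaining 221 GB)
f2 (179 GB) → disk 1 (remaining 42 GB)
f3 (183 GB) → disk 2 (remaining 73 GB)
f4 (209 GB) → disk 3 (remaining 47 GB)
f5 (152 GB) → disk 4 (remaining 104 GB)
f6 (39 GB) → disk 4 (remaining 65 GB)
f7 (70 GB) → disk 2 (remaining 3 GB)
f8 (171 GB) → disk 5 (remaining 85 GB)
f9 (67 GB) → disk 5 (remaining 18 GB)
f10 (122 GB) → disk 6 (remaining 134 GB)
f11 (172 GB) → disk 7 (remaining 84 GB)
f12 (212 GB) → disk 8 (remaining 44 GB)
f13 (29 GB) → disk 6 (remaining 105 GB)
f14 (178 GB) → disk 9 (remaining 78 GB)
f15 (106 GB) → disk 10 (remaining 150 GB)
f16 (163 GB) → disk 11 (remaining 93 GB)
Final disks: [35,179] [183,70] [209] [152,39] [171,67] [122,29] [172] [212] [178] [106] [163].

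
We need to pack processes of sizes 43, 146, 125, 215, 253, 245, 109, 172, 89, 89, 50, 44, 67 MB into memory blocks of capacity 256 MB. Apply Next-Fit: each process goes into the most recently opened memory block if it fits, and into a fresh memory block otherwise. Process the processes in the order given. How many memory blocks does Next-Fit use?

memory block 1: place 43 MB, 213 MB left
memory block 1: place 146 MB, 67 MB left
memory block 2: place 125 MB, 131 MB left
memory block 3: place 215 MB, 41 MB left
memory block 4: place 253 MB, 3 MB left
memory block 5: place 245 MB, 11 MB left
memory block 6: place 109 MB, 147 MB left
memory block 7: place 172 MB, 84 MB left
memory block 8: place 89 MB, 167 MB left
memory block 8: place 89 MB, 78 MB left
memory block 8: place 50 MB, 28 MB left
memory block 9: place 44 MB, 212 MB left
memory block 9: place 67 MB, 145 MB left

9 memory blocks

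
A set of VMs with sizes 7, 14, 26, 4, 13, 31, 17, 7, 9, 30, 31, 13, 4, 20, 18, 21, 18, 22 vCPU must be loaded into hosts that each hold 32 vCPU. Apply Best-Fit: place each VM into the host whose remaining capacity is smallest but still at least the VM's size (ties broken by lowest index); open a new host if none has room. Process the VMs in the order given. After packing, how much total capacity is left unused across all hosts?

79

7 vCPU → host 1 (remaining 25 vCPU)
14 vCPU → host 1 (remaining 11 vCPU)
26 vCPU → host 2 (remaining 6 vCPU)
4 vCPU → host 2 (remaining 2 vCPU)
13 vCPU → host 3 (remaining 19 vCPU)
31 vCPU → host 4 (remaining 1 vCPU)
17 vCPU → host 3 (remaining 2 vCPU)
7 vCPU → host 1 (remaining 4 vCPU)
9 vCPU → host 5 (remaining 23 vCPU)
30 vCPU → host 6 (remaining 2 vCPU)
31 vCPU → host 7 (remaining 1 vCPU)
13 vCPU → host 5 (remaining 10 vCPU)
4 vCPU → host 1 (remaining 0 vCPU)
20 vCPU → host 8 (remaining 12 vCPU)
18 vCPU → host 9 (remaining 14 vCPU)
21 vCPU → host 10 (remaining 11 vCPU)
18 vCPU → host 11 (remaining 14 vCPU)
22 vCPU → host 12 (remaining 10 vCPU)
12 hosts × 32 vCPU = 384 vCPU; used 305 vCPU; unused 79 vCPU.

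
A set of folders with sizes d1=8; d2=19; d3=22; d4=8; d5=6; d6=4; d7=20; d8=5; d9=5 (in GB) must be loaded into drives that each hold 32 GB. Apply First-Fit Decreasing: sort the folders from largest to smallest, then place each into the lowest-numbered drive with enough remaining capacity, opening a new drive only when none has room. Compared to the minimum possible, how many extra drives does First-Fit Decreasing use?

First-Fit Decreasing: [22,8] [20,8,4] [19,6,5] [5] → 4 drives.
Total size 97 GB; any packing needs at least ⌈97/32⌉ = 4 drives.
So 4 is already optimal.

0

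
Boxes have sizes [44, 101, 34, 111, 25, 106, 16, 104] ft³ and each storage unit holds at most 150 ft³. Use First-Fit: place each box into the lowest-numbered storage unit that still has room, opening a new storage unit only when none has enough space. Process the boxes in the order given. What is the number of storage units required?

4 storage units

storage unit 1: place 44 ft³, 106 ft³ left
storage unit 1: place 101 ft³, 5 ft³ left
storage unit 2: place 34 ft³, 116 ft³ left
storage unit 2: place 111 ft³, 5 ft³ left
storage unit 3: place 25 ft³, 125 ft³ left
storage unit 3: place 106 ft³, 19 ft³ left
storage unit 3: place 16 ft³, 3 ft³ left
storage unit 4: place 104 ft³, 46 ft³ left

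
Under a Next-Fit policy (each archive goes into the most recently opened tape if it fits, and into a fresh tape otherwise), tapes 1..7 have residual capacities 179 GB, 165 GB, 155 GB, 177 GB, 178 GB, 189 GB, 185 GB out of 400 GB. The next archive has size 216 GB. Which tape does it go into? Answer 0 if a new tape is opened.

Next-Fit only looks at tape 7, which has 185 GB free.
216 GB does not fit, so a new tape is opened.

0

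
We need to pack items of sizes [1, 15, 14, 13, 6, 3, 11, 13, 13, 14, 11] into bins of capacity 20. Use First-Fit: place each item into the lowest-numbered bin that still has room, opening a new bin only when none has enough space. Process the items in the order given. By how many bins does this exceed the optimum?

First-Fit: [1,15,3] [14,6] [13] [11] [13] [13] [14] [11] → 8 bins.
8 items exceed 10 (half the capacity), and no two of those can share a bin, so at least 8 bins are needed.
So 8 is already optimal.

0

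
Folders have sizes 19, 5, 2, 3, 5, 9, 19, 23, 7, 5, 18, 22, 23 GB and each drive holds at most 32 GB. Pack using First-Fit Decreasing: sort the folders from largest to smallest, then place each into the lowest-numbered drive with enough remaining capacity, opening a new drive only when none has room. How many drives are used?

Sorted descending: 23, 23, 22, 19, 19, 18, 9, 7, 5, 5, 5, 3, 2.
drive 1: place 23 GB, 9 GB left
drive 2: place 23 GB, 9 GB left
drive 3: place 22 GB, 10 GB left
drive 4: place 19 GB, 13 GB left
drive 5: place 19 GB, 13 GB left
drive 6: place 18 GB, 14 GB left
drive 1: place 9 GB, 0 GB left
drive 2: place 7 GB, 2 GB left
drive 3: place 5 GB, 5 GB left
drive 3: place 5 GB, 0 GB left
drive 4: place 5 GB, 8 GB left
drive 4: place 3 GB, 5 GB left
drive 2: place 2 GB, 0 GB left

6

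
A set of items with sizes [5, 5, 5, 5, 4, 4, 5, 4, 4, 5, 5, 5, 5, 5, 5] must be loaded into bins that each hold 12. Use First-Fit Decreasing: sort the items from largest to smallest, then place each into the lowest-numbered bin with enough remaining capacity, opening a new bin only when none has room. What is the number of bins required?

7 bins

Sorted descending: 5, 5, 5, 5, 5, 5, 5, 5, 5, 5, 5, 4, 4, 4, 4.
5 → bin 1 (remaining 7)
5 → bin 1 (remaining 2)
5 → bin 2 (remaining 7)
5 → bin 2 (remaining 2)
5 → bin 3 (remaining 7)
5 → bin 3 (remaining 2)
5 → bin 4 (remaining 7)
5 → bin 4 (remaining 2)
5 → bin 5 (remaining 7)
5 → bin 5 (remaining 2)
5 → bin 6 (remaining 7)
4 → bin 6 (remaining 3)
4 → bin 7 (remaining 8)
4 → bin 7 (remaining 4)
4 → bin 7 (remaining 0)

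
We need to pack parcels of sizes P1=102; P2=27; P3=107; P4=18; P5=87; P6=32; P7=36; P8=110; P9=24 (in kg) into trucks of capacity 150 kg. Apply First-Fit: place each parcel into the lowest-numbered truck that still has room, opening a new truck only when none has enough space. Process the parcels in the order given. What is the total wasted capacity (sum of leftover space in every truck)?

57

Put P1 (102 kg) in truck 1; 48 kg remain.
Put P2 (27 kg) in truck 1; 21 kg remain.
Put P3 (107 kg) in truck 2; 43 kg remain.
Put P4 (18 kg) in truck 1; 3 kg remain.
Put P5 (87 kg) in truck 3; 63 kg remain.
Put P6 (32 kg) in truck 2; 11 kg remain.
Put P7 (36 kg) in truck 3; 27 kg remain.
Put P8 (110 kg) in truck 4; 40 kg remain.
Put P9 (24 kg) in truck 3; 3 kg remain.
4 trucks × 150 kg = 600 kg; used 543 kg; unused 57 kg.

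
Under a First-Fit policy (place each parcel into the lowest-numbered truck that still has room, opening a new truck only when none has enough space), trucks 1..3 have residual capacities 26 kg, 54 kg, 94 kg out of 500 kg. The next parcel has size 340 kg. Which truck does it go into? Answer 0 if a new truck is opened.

0

No truck has ≥ 340 kg free, so a new truck is opened.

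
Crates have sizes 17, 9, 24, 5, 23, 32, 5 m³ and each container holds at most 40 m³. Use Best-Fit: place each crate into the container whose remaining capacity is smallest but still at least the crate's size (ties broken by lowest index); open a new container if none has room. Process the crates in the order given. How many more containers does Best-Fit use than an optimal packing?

1

Best-Fit: [17,9,5] [24] [23] [32,5] → 4 containers.
Total size 115 m³; any packing needs at least ⌈115/40⌉ = 3 containers.
An optimal packing achieves that bound: [32,5] [24,9,5] [23,17] → 3 containers.
Excess: 4 − 3 = 1.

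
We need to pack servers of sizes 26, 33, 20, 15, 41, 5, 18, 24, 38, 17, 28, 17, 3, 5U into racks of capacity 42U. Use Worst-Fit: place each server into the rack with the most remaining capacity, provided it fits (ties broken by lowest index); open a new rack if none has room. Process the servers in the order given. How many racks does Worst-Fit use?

8 racks

rack 1: place 26U, 16U left
rack 2: place 33U, 9U left
rack 3: place 20U, 22U left
rack 3: place 15U, 7U left
rack 4: place 41U, 1U left
rack 1: place 5U, 11U left
rack 5: place 18U, 24U left
rack 5: place 24U, 0U left
rack 6: place 38U, 4U left
rack 7: place 17U, 25U left
rack 8: place 28U, 14U left
rack 7: place 17U, 8U left
rack 8: place 3U, 11U left
rack 1: place 5U, 6U left
Final racks: [26,5,5] [33] [20,15] [41] [18,24] [38] [17,17] [28,3].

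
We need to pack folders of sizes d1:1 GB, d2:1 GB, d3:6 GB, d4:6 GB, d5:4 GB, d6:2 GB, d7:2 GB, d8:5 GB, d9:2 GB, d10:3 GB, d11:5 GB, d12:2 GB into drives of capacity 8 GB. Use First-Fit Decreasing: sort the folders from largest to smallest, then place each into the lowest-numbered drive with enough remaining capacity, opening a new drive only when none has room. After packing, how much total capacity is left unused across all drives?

1

Sorted descending: 6, 6, 5, 5, 4, 3, 2, 2, 2, 2, 1, 1.
Put 6 GB in drive 1; 2 GB remain.
Put 6 GB in drive 2; 2 GB remain.
Put 5 GB in drive 3; 3 GB remain.
Put 5 GB in drive 4; 3 GB remain.
Put 4 GB in drive 5; 4 GB remain.
Put 3 GB in drive 3; 0 GB remain.
Put 2 GB in drive 1; 0 GB remain.
Put 2 GB in drive 2; 0 GB remain.
Put 2 GB in drive 4; 1 GB remain.
Put 2 GB in drive 5; 2 GB remain.
Put 1 GB in drive 4; 0 GB remain.
Put 1 GB in drive 5; 1 GB remain.
5 drives × 8 GB = 40 GB; used 39 GB; unused 1 GB.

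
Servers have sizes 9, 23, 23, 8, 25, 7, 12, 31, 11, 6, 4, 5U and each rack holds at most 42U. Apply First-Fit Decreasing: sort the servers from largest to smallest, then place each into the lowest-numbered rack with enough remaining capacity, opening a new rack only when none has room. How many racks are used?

4 racks

Sorted descending: 31, 25, 23, 23, 12, 11, 9, 8, 7, 6, 5, 4.
31U → rack 1 (remaining 11U)
25U → rack 2 (remaining 17U)
23U → rack 3 (remaining 19U)
23U → rack 4 (remaining 19U)
12U → rack 2 (remaining 5U)
11U → rack 1 (remaining 0U)
9U → rack 3 (remaining 10U)
8U → rack 3 (remaining 2U)
7U → rack 4 (remaining 12U)
6U → rack 4 (remaining 6U)
5U → rack 2 (remaining 0U)
4U → rack 4 (remaining 2U)
Final racks: [31,11] [25,12,5] [23,9,8] [23,7,6,4].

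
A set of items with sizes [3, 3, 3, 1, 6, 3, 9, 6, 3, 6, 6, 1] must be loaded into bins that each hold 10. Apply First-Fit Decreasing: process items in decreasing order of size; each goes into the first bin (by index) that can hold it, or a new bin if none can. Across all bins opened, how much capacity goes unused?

10

Sorted descending: 9, 6, 6, 6, 6, 3, 3, 3, 3, 3, 1, 1.
Put 9 in bin 1; 1 remain.
Put 6 in bin 2; 4 remain.
Put 6 in bin 3; 4 remain.
Put 6 in bin 4; 4 remain.
Put 6 in bin 5; 4 remain.
Put 3 in bin 2; 1 remain.
Put 3 in bin 3; 1 remain.
Put 3 in bin 4; 1 remain.
Put 3 in bin 5; 1 remain.
Put 3 in bin 6; 7 remain.
Put 1 in bin 1; 0 remain.
Put 1 in bin 2; 0 remain.
6 bins × 10 = 60; used 50; unused 10.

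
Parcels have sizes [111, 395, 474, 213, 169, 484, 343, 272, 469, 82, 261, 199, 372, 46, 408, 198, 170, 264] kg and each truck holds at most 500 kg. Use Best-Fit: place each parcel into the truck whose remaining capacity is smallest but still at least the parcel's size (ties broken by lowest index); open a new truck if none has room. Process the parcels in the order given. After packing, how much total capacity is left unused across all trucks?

111 kg → truck 1 (remaining 389 kg)
395 kg → truck 2 (remaining 105 kg)
474 kg → truck 3 (remaining 26 kg)
213 kg → truck 1 (remaining 176 kg)
169 kg → truck 1 (remaining 7 kg)
484 kg → truck 4 (remaining 16 kg)
343 kg → truck 5 (remaining 157 kg)
272 kg → truck 6 (remaining 228 kg)
469 kg → truck 7 (remaining 31 kg)
82 kg → truck 2 (remaining 23 kg)
261 kg → truck 8 (remaining 239 kg)
199 kg → truck 6 (remaining 29 kg)
372 kg → truck 9 (remaining 128 kg)
46 kg → truck 9 (remaining 82 kg)
408 kg → truck 10 (remaining 92 kg)
198 kg → truck 8 (remaining 41 kg)
170 kg → truck 11 (remaining 330 kg)
264 kg → truck 11 (remaining 66 kg)
11 trucks × 500 kg = 5500 kg; used 4930 kg; unused 570 kg.

570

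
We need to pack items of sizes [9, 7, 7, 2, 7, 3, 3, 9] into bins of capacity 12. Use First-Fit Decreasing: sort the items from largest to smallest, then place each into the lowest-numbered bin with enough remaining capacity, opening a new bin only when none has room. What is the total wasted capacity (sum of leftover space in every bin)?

Sorted descending: 9, 9, 7, 7, 7, 3, 3, 2.
bin 1: place 9, 3 left
bin 2: place 9, 3 left
bin 3: place 7, 5 left
bin 4: place 7, 5 left
bin 5: place 7, 5 left
bin 1: place 3, 0 left
bin 2: place 3, 0 left
bin 3: place 2, 3 left
5 bins × 12 = 60; used 47; unused 13.

13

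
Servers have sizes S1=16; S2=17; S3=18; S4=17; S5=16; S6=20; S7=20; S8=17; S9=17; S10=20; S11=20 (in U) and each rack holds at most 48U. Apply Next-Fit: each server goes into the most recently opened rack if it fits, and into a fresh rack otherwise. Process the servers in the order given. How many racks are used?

rack 1: place S1 (16U), 32U left
rack 1: place S2 (17U), 15U left
rack 2: place S3 (18U), 30U left
rack 2: place S4 (17U), 13U left
rack 3: place S5 (16U), 32U left
rack 3: place S6 (20U), 12U left
rack 4: place S7 (20U), 28U left
rack 4: place S8 (17U), 11U left
rack 5: place S9 (17U), 31U left
rack 5: place S10 (20U), 11U left
rack 6: place S11 (20U), 28U left
Final racks: [16,17] [18,17] [16,20] [20,17] [17,20] [20].

6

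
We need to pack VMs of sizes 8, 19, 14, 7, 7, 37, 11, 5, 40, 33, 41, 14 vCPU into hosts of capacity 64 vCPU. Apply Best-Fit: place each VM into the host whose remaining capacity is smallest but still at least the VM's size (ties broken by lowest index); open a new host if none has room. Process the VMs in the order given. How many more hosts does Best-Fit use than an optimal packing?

1

Best-Fit: [8,19,14,7,7,5] [37,11,14] [40] [33] [41] → 5 hosts.
Total size 236 vCPU; any packing needs at least ⌈236/64⌉ = 4 hosts.
An optimal packing achieves that bound: [41,19] [40,14,8] [37,14,11] [33,7,7,5] → 4 hosts.
Excess: 5 − 4 = 1.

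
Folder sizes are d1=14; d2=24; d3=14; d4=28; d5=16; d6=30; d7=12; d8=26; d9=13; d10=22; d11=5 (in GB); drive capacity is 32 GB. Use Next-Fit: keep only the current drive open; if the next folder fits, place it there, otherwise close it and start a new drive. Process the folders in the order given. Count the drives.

Put d1 (14 GB) in drive 1; 18 GB remain.
Put d2 (24 GB) in drive 2; 8 GB remain.
Put d3 (14 GB) in drive 3; 18 GB remain.
Put d4 (28 GB) in drive 4; 4 GB remain.
Put d5 (16 GB) in drive 5; 16 GB remain.
Put d6 (30 GB) in drive 6; 2 GB remain.
Put d7 (12 GB) in drive 7; 20 GB remain.
Put d8 (26 GB) in drive 8; 6 GB remain.
Put d9 (13 GB) in drive 9; 19 GB remain.
Put d10 (22 GB) in drive 10; 10 GB remain.
Put d11 (5 GB) in drive 10; 5 GB remain.
Final drives: [14] [24] [14] [28] [16] [30] [12] [26] [13] [22,5].

10 drives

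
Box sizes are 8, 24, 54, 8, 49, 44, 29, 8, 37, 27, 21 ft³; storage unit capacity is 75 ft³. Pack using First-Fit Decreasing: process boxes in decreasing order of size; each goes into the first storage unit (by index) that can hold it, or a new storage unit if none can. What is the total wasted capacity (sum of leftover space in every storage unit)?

66

Sorted descending: 54, 49, 44, 37, 29, 27, 24, 21, 8, 8, 8.
54 ft³ → storage unit 1 (remaining 21 ft³)
49 ft³ → storage unit 2 (remaining 26 ft³)
44 ft³ → storage unit 3 (remaining 31 ft³)
37 ft³ → storage unit 4 (remaining 38 ft³)
29 ft³ → storage unit 3 (remaining 2 ft³)
27 ft³ → storage unit 4 (remaining 11 ft³)
24 ft³ → storage unit 2 (remaining 2 ft³)
21 ft³ → storage unit 1 (remaining 0 ft³)
8 ft³ → storage unit 4 (remaining 3 ft³)
8 ft³ → storage unit 5 (remaining 67 ft³)
8 ft³ → storage unit 5 (remaining 59 ft³)
5 storage units × 75 ft³ = 375 ft³; used 309 ft³; unused 66 ft³.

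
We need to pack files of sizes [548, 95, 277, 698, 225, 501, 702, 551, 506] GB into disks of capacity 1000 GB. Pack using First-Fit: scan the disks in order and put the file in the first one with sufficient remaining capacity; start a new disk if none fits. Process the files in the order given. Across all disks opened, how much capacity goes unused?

Put 548 GB in disk 1; 452 GB remain.
Put 95 GB in disk 1; 357 GB remain.
Put 277 GB in disk 1; 80 GB remain.
Put 698 GB in disk 2; 302 GB remain.
Put 225 GB in disk 2; 77 GB remain.
Put 501 GB in disk 3; 499 GB remain.
Put 702 GB in disk 4; 298 GB remain.
Put 551 GB in disk 5; 449 GB remain.
Put 506 GB in disk 6; 494 GB remain.
6 disks × 1000 GB = 6000 GB; used 4103 GB; unused 1897 GB.

1897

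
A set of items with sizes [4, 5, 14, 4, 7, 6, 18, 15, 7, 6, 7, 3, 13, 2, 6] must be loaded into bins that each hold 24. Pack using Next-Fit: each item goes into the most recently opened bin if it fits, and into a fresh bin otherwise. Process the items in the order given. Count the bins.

6

bin 1: place 4, 20 left
bin 1: place 5, 15 left
bin 1: place 14, 1 left
bin 2: place 4, 20 left
bin 2: place 7, 13 left
bin 2: place 6, 7 left
bin 3: place 18, 6 left
bin 4: place 15, 9 left
bin 4: place 7, 2 left
bin 5: place 6, 18 left
bin 5: place 7, 11 left
bin 5: place 3, 8 left
bin 6: place 13, 11 left
bin 6: place 2, 9 left
bin 6: place 6, 3 left
Final bins: [4,5,14] [4,7,6] [18] [15,7] [6,7,3] [13,2,6].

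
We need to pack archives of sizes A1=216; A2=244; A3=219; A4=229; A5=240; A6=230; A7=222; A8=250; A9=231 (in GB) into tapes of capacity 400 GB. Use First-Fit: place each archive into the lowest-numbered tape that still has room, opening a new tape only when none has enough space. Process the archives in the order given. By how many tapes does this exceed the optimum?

First-Fit: [216] [244] [219] [229] [240] [230] [222] [250] [231] → 9 tapes.
9 archives exceed 200 GB (half the capacity), and no two of those can share a tape, so at least 9 tapes are needed.
So 9 is already optimal.

0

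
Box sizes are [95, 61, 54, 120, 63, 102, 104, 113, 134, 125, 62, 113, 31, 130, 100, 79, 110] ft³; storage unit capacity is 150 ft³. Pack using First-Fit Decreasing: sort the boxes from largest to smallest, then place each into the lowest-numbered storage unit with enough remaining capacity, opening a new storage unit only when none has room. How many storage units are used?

13 storage units

Sorted descending: 134, 130, 125, 120, 113, 113, 110, 104, 102, 100, 95, 79, 63, 62, 61, 54, 31.
storage unit 1: place 134 ft³, 16 ft³ left
storage unit 2: place 130 ft³, 20 ft³ left
storage unit 3: place 125 ft³, 25 ft³ left
storage unit 4: place 120 ft³, 30 ft³ left
storage unit 5: place 113 ft³, 37 ft³ left
storage unit 6: place 113 ft³, 37 ft³ left
storage unit 7: place 110 ft³, 40 ft³ left
storage unit 8: place 104 ft³, 46 ft³ left
storage unit 9: place 102 ft³, 48 ft³ left
storage unit 10: place 100 ft³, 50 ft³ left
storage unit 11: place 95 ft³, 55 ft³ left
storage unit 12: place 79 ft³, 71 ft³ left
storage unit 12: place 63 ft³, 8 ft³ left
storage unit 13: place 62 ft³, 88 ft³ left
storage unit 13: place 61 ft³, 27 ft³ left
storage unit 11: place 54 ft³, 1 ft³ left
storage unit 5: place 31 ft³, 6 ft³ left
Final storage units: [134] [130] [125] [120] [113,31] [113] [110] [104] [102] [100] [95,54] [79,63] [62,61].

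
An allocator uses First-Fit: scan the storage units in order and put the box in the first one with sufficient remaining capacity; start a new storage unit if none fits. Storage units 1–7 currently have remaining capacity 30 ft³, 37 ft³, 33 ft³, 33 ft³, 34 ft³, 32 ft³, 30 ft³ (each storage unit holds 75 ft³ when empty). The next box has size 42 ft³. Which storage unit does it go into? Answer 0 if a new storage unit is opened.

No storage unit has ≥ 42 ft³ free, so a new storage unit is opened.

0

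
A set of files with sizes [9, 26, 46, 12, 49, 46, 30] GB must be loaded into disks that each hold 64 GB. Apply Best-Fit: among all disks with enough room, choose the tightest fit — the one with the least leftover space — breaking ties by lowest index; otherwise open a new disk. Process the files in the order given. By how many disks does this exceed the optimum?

Best-Fit: [9,26] [46,12] [49] [46] [30] → 5 disks.
Total size 218 GB; any packing needs at least ⌈218/64⌉ = 4 disks.
An optimal packing achieves that bound: [49,12] [46,9] [46] [30,26] → 4 disks.
Excess: 5 − 4 = 1.

1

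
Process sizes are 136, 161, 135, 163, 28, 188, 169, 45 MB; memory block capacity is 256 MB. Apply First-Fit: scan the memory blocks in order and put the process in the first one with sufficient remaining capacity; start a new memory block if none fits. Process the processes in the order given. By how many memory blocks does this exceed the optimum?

First-Fit: [136,28,45] [161] [135] [163] [188] [169] → 6 memory blocks.
6 processes exceed 128 MB (half the capacity), and no two of those can share a memory block, so at least 6 memory blocks are needed.
So 6 is already optimal.

0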